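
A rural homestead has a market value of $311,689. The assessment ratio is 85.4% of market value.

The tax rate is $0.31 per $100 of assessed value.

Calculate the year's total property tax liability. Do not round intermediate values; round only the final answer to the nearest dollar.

Assessed value = $311,689 × 0.854 = $266,182.406
Tax = $266,182.406 × 0.0031 = $825.1654586

$825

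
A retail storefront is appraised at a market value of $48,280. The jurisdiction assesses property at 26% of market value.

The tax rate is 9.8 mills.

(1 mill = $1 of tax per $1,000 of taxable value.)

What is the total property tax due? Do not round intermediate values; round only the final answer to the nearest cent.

Assessed value = $48,280 × 0.26 = $12,552.8
Tax = $12,552.8 × 0.0098 = $123.01744

$123.02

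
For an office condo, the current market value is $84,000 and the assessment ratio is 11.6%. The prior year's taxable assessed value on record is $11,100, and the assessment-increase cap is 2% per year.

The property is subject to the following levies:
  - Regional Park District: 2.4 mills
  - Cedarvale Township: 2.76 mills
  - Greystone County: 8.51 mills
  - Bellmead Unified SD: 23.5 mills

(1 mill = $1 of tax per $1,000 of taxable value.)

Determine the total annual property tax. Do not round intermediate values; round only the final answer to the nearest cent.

Uncapped assessed value = $84,000 × 0.116 = $9,744
Cap limit = $11,100 × 1.02 = $11,322
Taxable assessed value = min($9,744, $11,322) = $9,744 (cap does not bind)
Regional Park District: $9,744 × 0.0024 = $23.3856
Cedarvale Township: $9,744 × 0.00276 = $26.89344
Greystone County: $9,744 × 0.00851 = $82.92144
Bellmead Unified SD: $9,744 × 0.0235 = $228.984
Total = $362.18448

$362.18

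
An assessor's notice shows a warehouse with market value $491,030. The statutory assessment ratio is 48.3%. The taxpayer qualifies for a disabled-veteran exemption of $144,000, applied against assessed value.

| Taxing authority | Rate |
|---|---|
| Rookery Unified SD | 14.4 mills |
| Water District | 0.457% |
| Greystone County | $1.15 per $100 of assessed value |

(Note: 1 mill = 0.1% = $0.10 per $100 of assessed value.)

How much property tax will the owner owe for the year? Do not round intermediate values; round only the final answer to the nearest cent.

$2,838.81

Assessed value = $491,030 × 0.483 = $237,167.49
Taxable value = $237,167.49 − $144,000 = $93,167.49
Rookery Unified SD: $93,167.49 × 0.0144 = $1,341.611856
Water District: $93,167.49 × 0.00457 = $425.7754293
Greystone County: $93,167.49 × 0.0115 = $1,071.426135
Total = $2,838.8134203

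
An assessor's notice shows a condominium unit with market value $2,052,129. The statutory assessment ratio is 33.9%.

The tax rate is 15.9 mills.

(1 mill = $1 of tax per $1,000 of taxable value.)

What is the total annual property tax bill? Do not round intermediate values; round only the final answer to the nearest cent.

$11,061.18

Assessed value = $2,052,129 × 0.339 = $695,671.731
Tax = $695,671.731 × 0.0159 = $11,061.1805229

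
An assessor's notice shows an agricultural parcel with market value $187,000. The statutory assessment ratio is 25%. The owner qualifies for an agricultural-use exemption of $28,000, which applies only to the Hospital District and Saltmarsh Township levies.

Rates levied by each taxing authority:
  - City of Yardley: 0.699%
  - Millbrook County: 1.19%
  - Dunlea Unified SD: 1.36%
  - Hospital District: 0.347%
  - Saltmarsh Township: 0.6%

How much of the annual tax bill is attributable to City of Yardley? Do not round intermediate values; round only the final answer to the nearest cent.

$326.78

Assessed value = $187,000 × 0.25 = $46,750
City of Yardley taxable value = $46,750 (exemption does not apply)
City of Yardley levy = $46,750 × 0.00699 = $326.7825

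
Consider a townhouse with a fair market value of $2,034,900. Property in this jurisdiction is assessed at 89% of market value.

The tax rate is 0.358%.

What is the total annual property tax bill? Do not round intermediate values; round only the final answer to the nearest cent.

Assessed value = $2,034,900 × 0.89 = $1,811,061
Tax = $1,811,061 × 0.00358 = $6,483.59838

$6,483.60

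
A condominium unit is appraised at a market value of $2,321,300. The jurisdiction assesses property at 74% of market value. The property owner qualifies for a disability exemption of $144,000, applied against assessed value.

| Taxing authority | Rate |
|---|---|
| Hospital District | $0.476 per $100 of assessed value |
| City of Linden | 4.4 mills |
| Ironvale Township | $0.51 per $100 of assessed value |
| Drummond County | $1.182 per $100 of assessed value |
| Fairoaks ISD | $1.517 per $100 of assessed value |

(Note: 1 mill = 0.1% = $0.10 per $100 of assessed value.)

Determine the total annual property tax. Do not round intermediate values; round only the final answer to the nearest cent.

$64,917.68

Assessed value = $2,321,300 × 0.74 = $1,717,762
Taxable value = $1,717,762 − $144,000 = $1,573,762
Hospital District: $1,573,762 × 0.00476 = $7,491.10712
City of Linden: $1,573,762 × 0.0044 = $6,924.5528
Ironvale Township: $1,573,762 × 0.0051 = $8,026.1862
Drummond County: $1,573,762 × 0.01182 = $18,601.86684
Fairoaks ISD: $1,573,762 × 0.01517 = $23,873.96954
Total = $64,917.6825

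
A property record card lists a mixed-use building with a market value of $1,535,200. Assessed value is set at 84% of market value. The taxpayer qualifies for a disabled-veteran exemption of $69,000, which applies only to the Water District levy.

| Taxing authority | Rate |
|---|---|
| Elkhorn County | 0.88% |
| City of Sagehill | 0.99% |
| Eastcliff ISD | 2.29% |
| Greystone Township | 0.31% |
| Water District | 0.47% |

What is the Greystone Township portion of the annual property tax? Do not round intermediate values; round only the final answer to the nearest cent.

$3,997.66

Assessed value = $1,535,200 × 0.84 = $1,289,568
Greystone Township taxable value = $1,289,568 (exemption does not apply)
Greystone Township levy = $1,289,568 × 0.0031 = $3,997.6608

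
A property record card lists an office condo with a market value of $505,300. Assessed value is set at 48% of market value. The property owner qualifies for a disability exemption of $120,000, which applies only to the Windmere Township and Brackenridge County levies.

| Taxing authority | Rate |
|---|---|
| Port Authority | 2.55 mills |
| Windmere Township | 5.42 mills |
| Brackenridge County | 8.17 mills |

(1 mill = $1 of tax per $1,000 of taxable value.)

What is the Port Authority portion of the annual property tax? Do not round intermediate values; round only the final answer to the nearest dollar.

Assessed value = $505,300 × 0.48 = $242,544
Port Authority taxable value = $242,544 (exemption does not apply)
Port Authority levy = $242,544 × 0.00255 = $618.4872

$618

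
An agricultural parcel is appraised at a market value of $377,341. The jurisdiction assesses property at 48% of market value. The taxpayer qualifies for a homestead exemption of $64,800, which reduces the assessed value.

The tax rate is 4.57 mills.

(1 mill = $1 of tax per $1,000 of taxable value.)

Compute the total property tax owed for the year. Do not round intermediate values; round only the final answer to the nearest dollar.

$532

Assessed value = $377,341 × 0.48 = $181,123.68
Taxable value = $181,123.68 − $64,800 = $116,323.68
Tax = $116,323.68 × 0.00457 = $531.5992176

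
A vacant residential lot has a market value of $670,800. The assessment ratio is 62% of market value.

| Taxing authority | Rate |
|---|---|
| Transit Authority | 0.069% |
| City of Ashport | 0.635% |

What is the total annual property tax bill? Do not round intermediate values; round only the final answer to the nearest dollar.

Assessed value = $670,800 × 0.62 = $415,896
Transit Authority: $415,896 × 0.00069 = $286.96824
City of Ashport: $415,896 × 0.00635 = $2,640.9396
Total = $286.96824 + $2,640.9396 = $2,927.90784

$2,928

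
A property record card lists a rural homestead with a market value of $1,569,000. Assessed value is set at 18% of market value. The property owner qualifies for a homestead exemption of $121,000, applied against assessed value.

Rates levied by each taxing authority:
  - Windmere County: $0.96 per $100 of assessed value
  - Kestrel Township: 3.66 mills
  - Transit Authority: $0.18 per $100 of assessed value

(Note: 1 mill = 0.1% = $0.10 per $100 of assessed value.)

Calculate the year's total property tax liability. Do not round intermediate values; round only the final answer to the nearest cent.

Assessed value = $1,569,000 × 0.18 = $282,420
Taxable value = $282,420 − $121,000 = $161,420
Windmere County: $161,420 × 0.0096 = $1,549.632
Kestrel Township: $161,420 × 0.00366 = $590.7972
Transit Authority: $161,420 × 0.0018 = $290.556
Total = $2,430.9852

$2,430.99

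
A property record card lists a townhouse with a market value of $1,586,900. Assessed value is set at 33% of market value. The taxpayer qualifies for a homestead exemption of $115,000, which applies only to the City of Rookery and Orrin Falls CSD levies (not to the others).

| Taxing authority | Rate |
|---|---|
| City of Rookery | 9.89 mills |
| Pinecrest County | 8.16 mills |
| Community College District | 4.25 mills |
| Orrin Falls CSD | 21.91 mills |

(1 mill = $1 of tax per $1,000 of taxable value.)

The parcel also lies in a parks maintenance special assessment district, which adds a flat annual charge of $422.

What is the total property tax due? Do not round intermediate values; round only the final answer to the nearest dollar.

Assessed value = $1,586,900 × 0.33 = $523,677
City of Rookery: ($523,677 − $115,000) × 0.00989 = $408,677 × 0.00989 = $4,041.81553
Pinecrest County: $523,677 × 0.00816 = $4,273.20432
Community College District: $523,677 × 0.00425 = $2,225.62725
Orrin Falls CSD: ($523,677 − $115,000) × 0.02191 = $408,677 × 0.02191 = $8,954.11307
Levies subtotal = $19,494.76017
Total = $19,494.76017 + $422 = $19,916.76017

$19,917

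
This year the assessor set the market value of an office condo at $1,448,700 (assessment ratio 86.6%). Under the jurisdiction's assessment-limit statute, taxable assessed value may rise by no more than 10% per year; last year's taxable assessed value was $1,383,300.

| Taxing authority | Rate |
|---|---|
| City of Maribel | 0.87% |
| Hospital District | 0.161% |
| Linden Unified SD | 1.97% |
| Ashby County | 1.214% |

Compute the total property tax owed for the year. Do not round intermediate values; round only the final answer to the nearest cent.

Uncapped assessed value = $1,448,700 × 0.866 = $1,254,574.2
Cap limit = $1,383,300 × 1.1 = $1,521,630
Taxable assessed value = min($1,254,574.2, $1,521,630) = $1,254,574.2 (cap does not bind)
City of Maribel: $1,254,574.2 × 0.0087 = $10,914.79554
Hospital District: $1,254,574.2 × 0.00161 = $2,019.864462
Linden Unified SD: $1,254,574.2 × 0.0197 = $24,715.11174
Ashby County: $1,254,574.2 × 0.01214 = $15,230.530788
Total = $52,880.30253

$52,880.30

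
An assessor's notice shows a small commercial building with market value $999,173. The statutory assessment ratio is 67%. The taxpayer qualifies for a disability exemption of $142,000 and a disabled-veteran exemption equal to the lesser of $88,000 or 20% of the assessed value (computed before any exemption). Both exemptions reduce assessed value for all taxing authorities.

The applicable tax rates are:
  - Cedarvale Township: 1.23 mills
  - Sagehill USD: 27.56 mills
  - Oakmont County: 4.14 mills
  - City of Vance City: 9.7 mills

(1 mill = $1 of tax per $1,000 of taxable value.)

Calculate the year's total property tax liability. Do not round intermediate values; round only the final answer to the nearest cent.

Assessed value = $999,173 × 0.67 = $669,445.91
Disabled-veteran exemption = min($88,000, 20% × $669,445.91) = min($88,000, $133,889.182) = $88,000 (dollar cap binds)
Taxable value = $669,445.91 − $142,000 − $88,000 = $439,445.91
Cedarvale Township: $439,445.91 × 0.00123 = $540.5184693
Sagehill USD: $439,445.91 × 0.02756 = $12,111.1292796
Oakmont County: $439,445.91 × 0.00414 = $1,819.3060674
City of Vance City: $439,445.91 × 0.0097 = $4,262.625327
Total = $18,733.5791433

$18,733.58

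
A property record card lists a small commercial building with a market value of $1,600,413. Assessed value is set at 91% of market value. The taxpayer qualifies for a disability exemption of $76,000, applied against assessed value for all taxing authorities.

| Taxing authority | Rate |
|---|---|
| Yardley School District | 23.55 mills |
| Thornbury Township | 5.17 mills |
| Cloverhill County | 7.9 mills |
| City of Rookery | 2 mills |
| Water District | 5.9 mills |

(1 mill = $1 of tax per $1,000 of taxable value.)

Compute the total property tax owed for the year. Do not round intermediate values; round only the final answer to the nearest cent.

Assessed value = $1,600,413 × 0.91 = $1,456,375.83
Taxable value = $1,456,375.83 − $76,000 = $1,380,375.83
Yardley School District: $1,380,375.83 × 0.02355 = $32,507.8507965
Thornbury Township: $1,380,375.83 × 0.00517 = $7,136.5430411
Cloverhill County: $1,380,375.83 × 0.0079 = $10,904.969057
City of Rookery: $1,380,375.83 × 0.002 = $2,760.75166
Water District: $1,380,375.83 × 0.0059 = $8,144.217397
Total = $32,507.8507965 + $7,136.5430411 + $10,904.969057 + $2,760.75166 + $8,144.217397 = $61,454.3319516

$61,454.33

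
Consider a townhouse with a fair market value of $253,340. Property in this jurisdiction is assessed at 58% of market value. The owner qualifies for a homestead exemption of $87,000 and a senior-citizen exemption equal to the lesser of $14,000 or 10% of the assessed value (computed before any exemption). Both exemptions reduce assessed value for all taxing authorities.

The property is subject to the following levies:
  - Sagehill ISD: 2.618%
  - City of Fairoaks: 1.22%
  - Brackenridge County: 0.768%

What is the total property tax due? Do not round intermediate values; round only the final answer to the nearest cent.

$2,115.87

Assessed value = $253,340 × 0.58 = $146,937.2
Senior-citizen exemption = min($14,000, 10% × $146,937.2) = min($14,000, $14,693.72) = $14,000 (dollar cap binds)
Taxable value = $146,937.2 − $87,000 − $14,000 = $45,937.2
Sagehill ISD: $45,937.2 × 0.02618 = $1,202.635896
City of Fairoaks: $45,937.2 × 0.0122 = $560.43384
Brackenridge County: $45,937.2 × 0.00768 = $352.797696
Total = $2,115.867432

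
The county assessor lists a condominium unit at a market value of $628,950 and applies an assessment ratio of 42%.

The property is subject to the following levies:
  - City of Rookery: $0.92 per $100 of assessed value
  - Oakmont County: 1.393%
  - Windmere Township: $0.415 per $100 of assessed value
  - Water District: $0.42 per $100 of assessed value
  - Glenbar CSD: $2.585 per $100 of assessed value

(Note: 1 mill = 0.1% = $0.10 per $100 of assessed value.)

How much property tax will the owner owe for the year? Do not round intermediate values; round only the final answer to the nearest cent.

$15,144.24

Assessed value = $628,950 × 0.42 = $264,159
City of Rookery: $264,159 × 0.0092 = $2,430.2628
Oakmont County: $264,159 × 0.01393 = $3,679.73487
Windmere Township: $264,159 × 0.00415 = $1,096.25985
Water District: $264,159 × 0.0042 = $1,109.4678
Glenbar CSD: $264,159 × 0.02585 = $6,828.51015
Total = $15,144.23547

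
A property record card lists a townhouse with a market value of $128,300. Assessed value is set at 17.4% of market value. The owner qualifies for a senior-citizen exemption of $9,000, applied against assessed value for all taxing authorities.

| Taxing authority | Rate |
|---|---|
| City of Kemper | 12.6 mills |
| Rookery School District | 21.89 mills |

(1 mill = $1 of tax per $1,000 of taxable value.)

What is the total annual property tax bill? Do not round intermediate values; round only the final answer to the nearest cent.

Assessed value = $128,300 × 0.174 = $22,324.2
Taxable value = $22,324.2 − $9,000 = $13,324.2
City of Kemper: $13,324.2 × 0.0126 = $167.88492
Rookery School District: $13,324.2 × 0.02189 = $291.666738
Total = $167.88492 + $291.666738 = $459.551658

$459.55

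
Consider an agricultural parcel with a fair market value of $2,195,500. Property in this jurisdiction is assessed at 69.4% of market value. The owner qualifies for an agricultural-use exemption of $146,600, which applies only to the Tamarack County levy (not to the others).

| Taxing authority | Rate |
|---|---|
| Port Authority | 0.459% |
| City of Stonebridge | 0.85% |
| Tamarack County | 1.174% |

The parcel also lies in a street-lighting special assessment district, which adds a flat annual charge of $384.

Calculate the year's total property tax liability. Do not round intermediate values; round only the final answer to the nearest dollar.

Assessed value = $2,195,500 × 0.694 = $1,523,677
Port Authority: $1,523,677 × 0.00459 = $6,993.67743
City of Stonebridge: $1,523,677 × 0.0085 = $12,951.2545
Tamarack County: ($1,523,677 − $146,600) × 0.01174 = $1,377,077 × 0.01174 = $16,166.88398
Levies subtotal = $36,111.81591
Total = $36,111.81591 + $384 = $36,495.81591

$36,496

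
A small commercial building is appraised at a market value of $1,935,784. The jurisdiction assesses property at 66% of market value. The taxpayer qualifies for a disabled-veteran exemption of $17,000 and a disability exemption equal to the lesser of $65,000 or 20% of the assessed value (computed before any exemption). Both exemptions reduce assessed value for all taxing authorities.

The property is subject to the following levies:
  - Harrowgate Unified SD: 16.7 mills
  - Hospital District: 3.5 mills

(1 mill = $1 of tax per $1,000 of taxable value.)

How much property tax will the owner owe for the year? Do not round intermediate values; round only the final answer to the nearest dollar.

$24,151

Assessed value = $1,935,784 × 0.66 = $1,277,617.44
Disability exemption = min($65,000, 20% × $1,277,617.44) = min($65,000, $255,523.488) = $65,000 (dollar cap binds)
Taxable value = $1,277,617.44 − $17,000 − $65,000 = $1,195,617.44
Harrowgate Unified SD: $1,195,617.44 × 0.0167 = $19,966.811248
Hospital District: $1,195,617.44 × 0.0035 = $4,184.66104
Total = $24,151.472288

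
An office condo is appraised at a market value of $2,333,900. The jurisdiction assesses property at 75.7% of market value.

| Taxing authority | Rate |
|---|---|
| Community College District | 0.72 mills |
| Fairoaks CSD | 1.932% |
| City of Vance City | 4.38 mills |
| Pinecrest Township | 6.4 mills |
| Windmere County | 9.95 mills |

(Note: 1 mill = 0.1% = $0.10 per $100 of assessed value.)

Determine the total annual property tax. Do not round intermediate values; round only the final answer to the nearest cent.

$72,030.90

Assessed value = $2,333,900 × 0.757 = $1,766,762.3
Community College District: $1,766,762.3 × 0.00072 = $1,272.068856
Fairoaks CSD: $1,766,762.3 × 0.01932 = $34,133.847636
City of Vance City: $1,766,762.3 × 0.00438 = $7,738.418874
Pinecrest Township: $1,766,762.3 × 0.0064 = $11,307.27872
Windmere County: $1,766,762.3 × 0.00995 = $17,579.284885
Total = $72,030.898971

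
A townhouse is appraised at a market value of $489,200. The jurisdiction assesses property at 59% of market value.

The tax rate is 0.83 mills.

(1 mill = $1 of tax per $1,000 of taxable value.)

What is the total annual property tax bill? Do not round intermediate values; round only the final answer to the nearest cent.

$239.56

Assessed value = $489,200 × 0.59 = $288,628
Tax = $288,628 × 0.00083 = $239.56124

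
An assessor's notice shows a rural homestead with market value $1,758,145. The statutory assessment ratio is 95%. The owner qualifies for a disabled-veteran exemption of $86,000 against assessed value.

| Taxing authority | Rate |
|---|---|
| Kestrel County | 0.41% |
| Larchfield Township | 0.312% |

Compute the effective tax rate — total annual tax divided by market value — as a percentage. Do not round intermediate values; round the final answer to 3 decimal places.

0.651%

Assessed value = $1,758,145 × 0.95 = $1,670,237.75
Taxable value = $1,670,237.75 − $86,000 = $1,584,237.75
Kestrel County: $1,584,237.75 × 0.0041 = $6,495.374775
Larchfield Township: $1,584,237.75 × 0.00312 = $4,942.82178
Total tax = $11,438.196555
Effective rate = $11,438.196555 ÷ $1,758,145 = 0.651% of market value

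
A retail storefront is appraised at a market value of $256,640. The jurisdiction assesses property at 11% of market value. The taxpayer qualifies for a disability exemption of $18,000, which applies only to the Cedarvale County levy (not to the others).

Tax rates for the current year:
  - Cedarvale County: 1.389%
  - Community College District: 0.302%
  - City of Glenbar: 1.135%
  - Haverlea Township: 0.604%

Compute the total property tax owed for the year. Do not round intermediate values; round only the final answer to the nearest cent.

Assessed value = $256,640 × 0.11 = $28,230.4
Cedarvale County: ($28,230.4 − $18,000) × 0.01389 = $10,230.4 × 0.01389 = $142.100256
Community College District: $28,230.4 × 0.00302 = $85.255808
City of Glenbar: $28,230.4 × 0.01135 = $320.41504
Haverlea Township: $28,230.4 × 0.00604 = $170.511616
Total = $718.28272

$718.28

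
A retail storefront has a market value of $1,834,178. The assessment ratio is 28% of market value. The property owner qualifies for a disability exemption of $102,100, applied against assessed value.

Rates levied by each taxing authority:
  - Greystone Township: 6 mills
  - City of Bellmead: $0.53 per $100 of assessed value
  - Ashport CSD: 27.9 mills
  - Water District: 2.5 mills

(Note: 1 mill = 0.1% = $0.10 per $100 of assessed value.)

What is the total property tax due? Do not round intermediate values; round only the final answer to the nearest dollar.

Assessed value = $1,834,178 × 0.28 = $513,569.84
Taxable value = $513,569.84 − $102,100 = $411,469.84
Greystone Township: $411,469.84 × 0.006 = $2,468.81904
City of Bellmead: $411,469.84 × 0.0053 = $2,180.790152
Ashport CSD: $411,469.84 × 0.0279 = $11,480.008536
Water District: $411,469.84 × 0.0025 = $1,028.6746
Total = $17,158.292328

$17,158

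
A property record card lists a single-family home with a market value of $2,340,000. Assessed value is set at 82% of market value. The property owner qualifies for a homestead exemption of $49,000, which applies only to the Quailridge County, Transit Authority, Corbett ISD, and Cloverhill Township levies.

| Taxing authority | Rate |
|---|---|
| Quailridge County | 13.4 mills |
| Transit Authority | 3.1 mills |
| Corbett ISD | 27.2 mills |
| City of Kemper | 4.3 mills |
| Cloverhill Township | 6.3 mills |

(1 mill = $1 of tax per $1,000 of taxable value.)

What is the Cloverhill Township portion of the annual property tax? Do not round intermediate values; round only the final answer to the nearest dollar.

$11,780

Assessed value = $2,340,000 × 0.82 = $1,918,800
Cloverhill Township taxable value = $1,918,800 − $49,000 = $1,869,800
Cloverhill Township levy = $1,869,800 × 0.0063 = $11,779.74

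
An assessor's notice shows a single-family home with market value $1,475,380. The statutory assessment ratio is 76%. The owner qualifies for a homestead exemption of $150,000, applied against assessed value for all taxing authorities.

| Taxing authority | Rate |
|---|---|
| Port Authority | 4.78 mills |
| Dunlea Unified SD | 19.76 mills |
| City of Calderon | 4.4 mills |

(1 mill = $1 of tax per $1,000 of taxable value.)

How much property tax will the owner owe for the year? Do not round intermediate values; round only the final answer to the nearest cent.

$28,109.10

Assessed value = $1,475,380 × 0.76 = $1,121,288.8
Taxable value = $1,121,288.8 − $150,000 = $971,288.8
Port Authority: $971,288.8 × 0.00478 = $4,642.760464
Dunlea Unified SD: $971,288.8 × 0.01976 = $19,192.666688
City of Calderon: $971,288.8 × 0.0044 = $4,273.67072
Total = $4,642.760464 + $19,192.666688 + $4,273.67072 = $28,109.097872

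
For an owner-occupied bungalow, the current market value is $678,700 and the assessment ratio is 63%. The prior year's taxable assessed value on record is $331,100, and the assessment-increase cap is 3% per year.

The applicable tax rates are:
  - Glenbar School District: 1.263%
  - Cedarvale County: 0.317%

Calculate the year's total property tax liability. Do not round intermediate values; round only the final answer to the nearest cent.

Uncapped assessed value = $678,700 × 0.63 = $427,581
Cap limit = $331,100 × 1.03 = $341,033
Taxable assessed value = min($427,581, $341,033) = $341,033 (cap binds)
Glenbar School District: $341,033 × 0.01263 = $4,307.24679
Cedarvale County: $341,033 × 0.00317 = $1,081.07461
Total = $5,388.3214

$5,388.32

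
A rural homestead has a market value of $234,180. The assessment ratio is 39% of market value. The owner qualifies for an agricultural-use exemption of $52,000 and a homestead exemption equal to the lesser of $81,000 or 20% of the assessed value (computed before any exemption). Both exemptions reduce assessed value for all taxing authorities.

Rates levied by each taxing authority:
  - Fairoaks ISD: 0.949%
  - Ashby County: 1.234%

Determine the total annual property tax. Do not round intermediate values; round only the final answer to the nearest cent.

$459.83

Assessed value = $234,180 × 0.39 = $91,330.2
Homestead exemption = min($81,000, 20% × $91,330.2) = min($81,000, $18,266.04) = $18,266.04 (percentage binds)
Taxable value = $91,330.2 − $52,000 − $18,266.04 = $21,064.16
Fairoaks ISD: $21,064.16 × 0.00949 = $199.8988784
Ashby County: $21,064.16 × 0.01234 = $259.9317344
Total = $459.8306128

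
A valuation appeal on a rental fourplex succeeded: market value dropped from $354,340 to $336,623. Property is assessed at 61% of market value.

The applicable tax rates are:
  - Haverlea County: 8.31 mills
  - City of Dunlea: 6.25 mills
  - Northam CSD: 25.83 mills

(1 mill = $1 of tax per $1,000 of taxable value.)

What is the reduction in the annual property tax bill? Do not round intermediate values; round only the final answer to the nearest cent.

$436.51

Old assessed value = $354,340 × 0.61 = $216,147.4
New assessed value = $336,623 × 0.61 = $205,340.03
Combined rate = 0.00831 + 0.00625 + 0.02583 = 0.04039
Old tax = $216,147.4 × 0.04039 = $8,730.193486
New tax = $205,340.03 × 0.04039 = $8,293.6838117
Reduction = $8,730.193486 − $8,293.6838117 = $436.5096743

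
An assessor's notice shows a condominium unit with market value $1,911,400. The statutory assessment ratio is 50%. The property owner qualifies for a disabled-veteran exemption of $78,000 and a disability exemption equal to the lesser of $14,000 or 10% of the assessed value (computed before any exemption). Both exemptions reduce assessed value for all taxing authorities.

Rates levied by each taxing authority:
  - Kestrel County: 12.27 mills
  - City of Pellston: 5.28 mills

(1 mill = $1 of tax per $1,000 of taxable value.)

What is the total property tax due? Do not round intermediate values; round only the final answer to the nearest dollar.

$15,158

Assessed value = $1,911,400 × 0.5 = $955,700
Disability exemption = min($14,000, 10% × $955,700) = min($14,000, $95,570) = $14,000 (dollar cap binds)
Taxable value = $955,700 − $78,000 − $14,000 = $863,700
Kestrel County: $863,700 × 0.01227 = $10,597.599
City of Pellston: $863,700 × 0.00528 = $4,560.336
Total = $15,157.935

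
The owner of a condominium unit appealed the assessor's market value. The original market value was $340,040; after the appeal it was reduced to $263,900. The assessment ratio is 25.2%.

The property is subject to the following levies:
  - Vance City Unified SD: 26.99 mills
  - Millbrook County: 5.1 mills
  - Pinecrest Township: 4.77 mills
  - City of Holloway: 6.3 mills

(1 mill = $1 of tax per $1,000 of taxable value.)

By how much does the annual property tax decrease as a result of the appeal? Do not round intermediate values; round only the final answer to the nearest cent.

Old assessed value = $340,040 × 0.252 = $85,690.08
New assessed value = $263,900 × 0.252 = $66,502.8
Combined rate = 0.02699 + 0.0051 + 0.00477 + 0.0063 = 0.04316
Old tax = $85,690.08 × 0.04316 = $3,698.3838528
New tax = $66,502.8 × 0.04316 = $2,870.260848
Reduction = $3,698.3838528 − $2,870.260848 = $828.1230048

$828.12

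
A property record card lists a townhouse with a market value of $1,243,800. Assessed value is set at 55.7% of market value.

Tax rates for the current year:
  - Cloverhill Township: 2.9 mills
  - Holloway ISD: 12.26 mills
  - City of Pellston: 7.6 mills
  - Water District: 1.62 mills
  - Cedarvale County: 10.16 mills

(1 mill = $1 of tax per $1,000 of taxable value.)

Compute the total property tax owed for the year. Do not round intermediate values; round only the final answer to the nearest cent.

$23,929.19

Assessed value = $1,243,800 × 0.557 = $692,796.6
Cloverhill Township: $692,796.6 × 0.0029 = $2,009.11014
Holloway ISD: $692,796.6 × 0.01226 = $8,493.686316
City of Pellston: $692,796.6 × 0.0076 = $5,265.25416
Water District: $692,796.6 × 0.00162 = $1,122.330492
Cedarvale County: $692,796.6 × 0.01016 = $7,038.813456
Total = $2,009.11014 + $8,493.686316 + $5,265.25416 + $1,122.330492 + $7,038.813456 = $23,929.194564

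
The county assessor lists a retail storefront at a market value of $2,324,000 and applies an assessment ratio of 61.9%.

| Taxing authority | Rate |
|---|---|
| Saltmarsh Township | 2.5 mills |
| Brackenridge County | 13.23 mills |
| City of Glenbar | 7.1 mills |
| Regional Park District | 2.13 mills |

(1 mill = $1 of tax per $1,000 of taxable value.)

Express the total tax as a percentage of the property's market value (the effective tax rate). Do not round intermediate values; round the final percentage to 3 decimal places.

Assessed value = $2,324,000 × 0.619 = $1,438,556
Saltmarsh Township: $1,438,556 × 0.0025 = $3,596.39
Brackenridge County: $1,438,556 × 0.01323 = $19,032.09588
City of Glenbar: $1,438,556 × 0.0071 = $10,213.7476
Regional Park District: $1,438,556 × 0.00213 = $3,064.12428
Total tax = $35,906.35776
Effective rate = $35,906.35776 ÷ $2,324,000 = 1.545% of market value

1.545%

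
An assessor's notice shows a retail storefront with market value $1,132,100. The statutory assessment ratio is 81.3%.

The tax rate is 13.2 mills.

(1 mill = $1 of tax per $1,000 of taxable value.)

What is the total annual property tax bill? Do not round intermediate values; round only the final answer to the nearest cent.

$12,149.24

Assessed value = $1,132,100 × 0.813 = $920,397.3
Tax = $920,397.3 × 0.0132 = $12,149.24436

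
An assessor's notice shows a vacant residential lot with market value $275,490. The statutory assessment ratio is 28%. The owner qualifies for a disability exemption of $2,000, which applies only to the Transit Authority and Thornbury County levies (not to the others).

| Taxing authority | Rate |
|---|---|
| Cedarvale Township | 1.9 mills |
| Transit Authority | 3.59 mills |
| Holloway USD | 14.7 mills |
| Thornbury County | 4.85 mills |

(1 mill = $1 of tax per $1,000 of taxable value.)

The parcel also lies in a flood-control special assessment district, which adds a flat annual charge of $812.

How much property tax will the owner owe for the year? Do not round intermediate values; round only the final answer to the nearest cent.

Assessed value = $275,490 × 0.28 = $77,137.2
Cedarvale Township: $77,137.2 × 0.0019 = $146.56068
Transit Authority: ($77,137.2 − $2,000) × 0.00359 = $75,137.2 × 0.00359 = $269.742548
Holloway USD: $77,137.2 × 0.0147 = $1,133.91684
Thornbury County: ($77,137.2 − $2,000) × 0.00485 = $75,137.2 × 0.00485 = $364.41542
Levies subtotal = $1,914.635488
Total = $1,914.635488 + $812 = $2,726.635488

$2,726.64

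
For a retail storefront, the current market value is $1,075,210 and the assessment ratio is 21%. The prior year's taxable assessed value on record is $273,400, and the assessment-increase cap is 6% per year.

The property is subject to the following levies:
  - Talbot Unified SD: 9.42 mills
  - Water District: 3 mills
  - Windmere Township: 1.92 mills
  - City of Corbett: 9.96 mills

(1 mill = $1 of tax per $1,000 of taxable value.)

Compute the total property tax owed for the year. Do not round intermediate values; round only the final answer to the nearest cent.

Uncapped assessed value = $1,075,210 × 0.21 = $225,794.1
Cap limit = $273,400 × 1.06 = $289,804
Taxable assessed value = min($225,794.1, $289,804) = $225,794.1 (cap does not bind)
Talbot Unified SD: $225,794.1 × 0.00942 = $2,126.980422
Water District: $225,794.1 × 0.003 = $677.3823
Windmere Township: $225,794.1 × 0.00192 = $433.524672
City of Corbett: $225,794.1 × 0.00996 = $2,248.909236
Total = $5,486.79663

$5,486.80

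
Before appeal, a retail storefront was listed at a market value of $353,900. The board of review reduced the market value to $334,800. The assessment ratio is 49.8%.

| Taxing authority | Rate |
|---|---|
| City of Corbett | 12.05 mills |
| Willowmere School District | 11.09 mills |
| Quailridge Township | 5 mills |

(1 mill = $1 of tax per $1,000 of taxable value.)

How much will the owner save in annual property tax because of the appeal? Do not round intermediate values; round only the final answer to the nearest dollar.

Old assessed value = $353,900 × 0.498 = $176,242.2
New assessed value = $334,800 × 0.498 = $166,730.4
Combined rate = 0.01205 + 0.01109 + 0.005 = 0.02814
Old tax = $176,242.2 × 0.02814 = $4,959.455508
New tax = $166,730.4 × 0.02814 = $4,691.793456
Reduction = $4,959.455508 − $4,691.793456 = $267.662052

$268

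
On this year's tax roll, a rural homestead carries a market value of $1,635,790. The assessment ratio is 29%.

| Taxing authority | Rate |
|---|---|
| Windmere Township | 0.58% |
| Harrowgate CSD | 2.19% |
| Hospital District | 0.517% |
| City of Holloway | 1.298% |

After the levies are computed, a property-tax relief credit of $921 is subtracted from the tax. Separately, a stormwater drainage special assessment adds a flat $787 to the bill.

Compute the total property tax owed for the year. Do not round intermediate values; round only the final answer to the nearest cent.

Assessed value = $1,635,790 × 0.29 = $474,379.1
Windmere Township: $474,379.1 × 0.0058 = $2,751.39878
Harrowgate CSD: $474,379.1 × 0.0219 = $10,388.90229
Hospital District: $474,379.1 × 0.00517 = $2,452.539947
City of Holloway: $474,379.1 × 0.01298 = $6,157.440718
Levies subtotal = $21,750.281735
After credit = $21,750.281735 − $921 = $20,829.281735
Total = $20,829.281735 + $787 = $21,616.281735

$21,616.28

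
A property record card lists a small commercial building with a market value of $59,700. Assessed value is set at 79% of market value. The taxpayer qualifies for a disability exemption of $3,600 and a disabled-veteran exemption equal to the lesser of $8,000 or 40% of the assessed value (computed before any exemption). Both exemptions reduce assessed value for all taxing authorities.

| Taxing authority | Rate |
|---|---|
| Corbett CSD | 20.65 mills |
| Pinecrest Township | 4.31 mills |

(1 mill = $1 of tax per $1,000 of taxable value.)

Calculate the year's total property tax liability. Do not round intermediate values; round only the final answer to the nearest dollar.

Assessed value = $59,700 × 0.79 = $47,163
Disabled-veteran exemption = min($8,000, 40% × $47,163) = min($8,000, $18,865.2) = $8,000 (dollar cap binds)
Taxable value = $47,163 − $3,600 − $8,000 = $35,563
Corbett CSD: $35,563 × 0.02065 = $734.37595
Pinecrest Township: $35,563 × 0.00431 = $153.27653
Total = $887.65248

$888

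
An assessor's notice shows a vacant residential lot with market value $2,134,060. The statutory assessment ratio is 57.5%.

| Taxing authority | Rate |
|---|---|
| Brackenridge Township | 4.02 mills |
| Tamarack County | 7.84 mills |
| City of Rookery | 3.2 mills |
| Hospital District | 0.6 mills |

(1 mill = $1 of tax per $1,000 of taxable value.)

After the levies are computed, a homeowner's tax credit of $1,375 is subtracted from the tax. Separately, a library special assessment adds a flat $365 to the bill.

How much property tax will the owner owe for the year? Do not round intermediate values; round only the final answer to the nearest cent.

Assessed value = $2,134,060 × 0.575 = $1,227,084.5
Brackenridge Township: $1,227,084.5 × 0.00402 = $4,932.87969
Tamarack County: $1,227,084.5 × 0.00784 = $9,620.34248
City of Rookery: $1,227,084.5 × 0.0032 = $3,926.6704
Hospital District: $1,227,084.5 × 0.0006 = $736.2507
Levies subtotal = $19,216.14327
After credit = $19,216.14327 − $1,375 = $17,841.14327
Total = $17,841.14327 + $365 = $18,206.14327

$18,206.14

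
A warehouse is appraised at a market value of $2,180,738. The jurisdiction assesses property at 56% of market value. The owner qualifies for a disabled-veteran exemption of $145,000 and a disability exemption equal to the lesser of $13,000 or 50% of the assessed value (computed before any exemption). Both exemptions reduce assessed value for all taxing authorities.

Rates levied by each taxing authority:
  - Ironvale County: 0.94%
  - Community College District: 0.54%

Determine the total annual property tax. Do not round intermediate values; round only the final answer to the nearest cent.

Assessed value = $2,180,738 × 0.56 = $1,221,213.28
Disability exemption = min($13,000, 50% × $1,221,213.28) = min($13,000, $610,606.64) = $13,000 (dollar cap binds)
Taxable value = $1,221,213.28 − $145,000 − $13,000 = $1,063,213.28
Ironvale County: $1,063,213.28 × 0.0094 = $9,994.204832
Community College District: $1,063,213.28 × 0.0054 = $5,741.351712
Total = $15,735.556544

$15,735.56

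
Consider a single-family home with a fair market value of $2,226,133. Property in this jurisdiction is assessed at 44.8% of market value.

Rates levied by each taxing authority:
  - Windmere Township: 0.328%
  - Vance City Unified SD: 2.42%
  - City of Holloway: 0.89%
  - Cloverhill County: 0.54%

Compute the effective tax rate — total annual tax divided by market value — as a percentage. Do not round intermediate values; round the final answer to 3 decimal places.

1.872%

Assessed value = $2,226,133 × 0.448 = $997,307.584
Windmere Township: $997,307.584 × 0.00328 = $3,271.16887552
Vance City Unified SD: $997,307.584 × 0.0242 = $24,134.8435328
City of Holloway: $997,307.584 × 0.0089 = $8,876.0374976
Cloverhill County: $997,307.584 × 0.0054 = $5,385.4609536
Total tax = $41,667.51085952
Effective rate = $41,667.51085952 ÷ $2,226,133 = 1.872% of market value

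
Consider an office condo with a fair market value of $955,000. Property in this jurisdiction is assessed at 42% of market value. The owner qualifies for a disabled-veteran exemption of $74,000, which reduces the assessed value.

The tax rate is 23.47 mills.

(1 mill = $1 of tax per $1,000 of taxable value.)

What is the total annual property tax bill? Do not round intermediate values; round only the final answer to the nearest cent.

$7,677.04

Assessed value = $955,000 × 0.42 = $401,100
Taxable value = $401,100 − $74,000 = $327,100
Tax = $327,100 × 0.02347 = $7,677.037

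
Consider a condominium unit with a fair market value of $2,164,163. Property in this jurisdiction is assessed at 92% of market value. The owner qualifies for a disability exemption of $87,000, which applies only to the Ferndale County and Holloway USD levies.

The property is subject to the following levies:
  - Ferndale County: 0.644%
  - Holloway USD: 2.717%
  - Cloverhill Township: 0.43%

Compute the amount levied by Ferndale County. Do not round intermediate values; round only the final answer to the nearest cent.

$12,261.95

Assessed value = $2,164,163 × 0.92 = $1,991,029.96
Ferndale County taxable value = $1,991,029.96 − $87,000 = $1,904,029.96
Ferndale County levy = $1,904,029.96 × 0.00644 = $12,261.9529424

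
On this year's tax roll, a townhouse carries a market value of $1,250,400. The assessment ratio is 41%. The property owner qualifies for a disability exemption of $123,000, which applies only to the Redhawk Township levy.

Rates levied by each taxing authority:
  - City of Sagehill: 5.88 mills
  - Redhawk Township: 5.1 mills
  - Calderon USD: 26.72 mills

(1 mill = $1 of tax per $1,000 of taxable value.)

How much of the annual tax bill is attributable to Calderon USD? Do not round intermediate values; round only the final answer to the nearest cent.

Assessed value = $1,250,400 × 0.41 = $512,664
Calderon USD taxable value = $512,664 (exemption does not apply)
Calderon USD levy = $512,664 × 0.02672 = $13,698.38208

$13,698.38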